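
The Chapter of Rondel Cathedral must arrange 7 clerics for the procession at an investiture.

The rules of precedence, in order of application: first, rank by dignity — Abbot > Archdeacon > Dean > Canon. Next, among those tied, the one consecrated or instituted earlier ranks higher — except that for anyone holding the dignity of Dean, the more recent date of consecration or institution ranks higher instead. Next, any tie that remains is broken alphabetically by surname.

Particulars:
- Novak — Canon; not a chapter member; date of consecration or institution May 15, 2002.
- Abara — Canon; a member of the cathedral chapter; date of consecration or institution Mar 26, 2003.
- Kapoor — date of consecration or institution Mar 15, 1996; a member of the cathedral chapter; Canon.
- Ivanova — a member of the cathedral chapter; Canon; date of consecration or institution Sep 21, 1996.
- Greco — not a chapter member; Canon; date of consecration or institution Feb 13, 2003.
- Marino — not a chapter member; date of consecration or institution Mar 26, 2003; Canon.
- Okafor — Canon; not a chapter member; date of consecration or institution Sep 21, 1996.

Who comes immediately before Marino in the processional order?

Abara

By dignity: Kapoor, Ivanova, Okafor, Novak, Greco, Abara and Marino (Canon).
Among Kapoor, Ivanova, Okafor, Novak, Greco, Abara and Marino, by date of consecration or institution (earlier first): Kapoor (Mar 15, 1996) before Ivanova and Okafor (Sep 21, 1996) before Novak (May 15, 2002) before Greco (Feb 13, 2003) before Abara and Marino (Mar 26, 2003).
Among Ivanova and Okafor, alphabetically by surname: Ivanova before Okafor.
Among Abara and Marino, alphabetically by surname: Abara before Marino.
Order: Kapoor, Ivanova, Okafor, Novak, Greco, Abara, Marino.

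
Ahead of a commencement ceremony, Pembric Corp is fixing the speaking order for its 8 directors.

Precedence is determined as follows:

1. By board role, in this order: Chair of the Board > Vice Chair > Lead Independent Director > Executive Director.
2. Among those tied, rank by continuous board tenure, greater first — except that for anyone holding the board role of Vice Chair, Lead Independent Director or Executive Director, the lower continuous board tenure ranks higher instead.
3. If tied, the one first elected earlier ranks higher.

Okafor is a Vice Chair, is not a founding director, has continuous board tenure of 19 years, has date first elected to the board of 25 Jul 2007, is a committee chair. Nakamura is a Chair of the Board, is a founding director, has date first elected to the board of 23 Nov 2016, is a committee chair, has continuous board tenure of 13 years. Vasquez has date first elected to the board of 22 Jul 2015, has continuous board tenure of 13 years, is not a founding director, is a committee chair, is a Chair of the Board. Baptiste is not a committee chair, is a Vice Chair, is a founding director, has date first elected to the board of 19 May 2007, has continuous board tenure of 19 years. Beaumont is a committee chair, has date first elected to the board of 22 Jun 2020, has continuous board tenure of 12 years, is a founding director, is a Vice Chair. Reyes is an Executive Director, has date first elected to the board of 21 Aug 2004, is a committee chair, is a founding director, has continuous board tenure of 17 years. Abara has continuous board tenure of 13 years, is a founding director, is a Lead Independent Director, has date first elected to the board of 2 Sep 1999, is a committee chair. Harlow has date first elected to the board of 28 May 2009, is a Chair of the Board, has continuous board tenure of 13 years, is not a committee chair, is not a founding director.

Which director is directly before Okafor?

By board role: Harlow, Vasquez and Nakamura (Chair of the Board); then Beaumont, Baptiste and Okafor (Vice Chair); then Abara (Lead Independent Director); then Reyes (Executive Director).
Harlow, Vasquez and Nakamura all have continuous board tenure 13 years, so the next rule applies.
Among Harlow, Vasquez and Nakamura, by date first elected to the board (earlier first): Harlow (28 May 2009) before Vasquez (22 Jul 2015) before Nakamura (23 Nov 2016).
Among Beaumont, Baptiste and Okafor, by continuous board tenure (lower first) (reversed rule for this group): Beaumont (12 years) before Baptiste and Okafor (19 years).
Among Baptiste and Okafor, by date first elected to the board (earlier first): Baptiste (19 May 2007) before Okafor (25 Jul 2007).
Order: Harlow, Vasquez, Nakamura, Beaumont, Baptiste, Okafor, Abara, Reyes.

Baptiste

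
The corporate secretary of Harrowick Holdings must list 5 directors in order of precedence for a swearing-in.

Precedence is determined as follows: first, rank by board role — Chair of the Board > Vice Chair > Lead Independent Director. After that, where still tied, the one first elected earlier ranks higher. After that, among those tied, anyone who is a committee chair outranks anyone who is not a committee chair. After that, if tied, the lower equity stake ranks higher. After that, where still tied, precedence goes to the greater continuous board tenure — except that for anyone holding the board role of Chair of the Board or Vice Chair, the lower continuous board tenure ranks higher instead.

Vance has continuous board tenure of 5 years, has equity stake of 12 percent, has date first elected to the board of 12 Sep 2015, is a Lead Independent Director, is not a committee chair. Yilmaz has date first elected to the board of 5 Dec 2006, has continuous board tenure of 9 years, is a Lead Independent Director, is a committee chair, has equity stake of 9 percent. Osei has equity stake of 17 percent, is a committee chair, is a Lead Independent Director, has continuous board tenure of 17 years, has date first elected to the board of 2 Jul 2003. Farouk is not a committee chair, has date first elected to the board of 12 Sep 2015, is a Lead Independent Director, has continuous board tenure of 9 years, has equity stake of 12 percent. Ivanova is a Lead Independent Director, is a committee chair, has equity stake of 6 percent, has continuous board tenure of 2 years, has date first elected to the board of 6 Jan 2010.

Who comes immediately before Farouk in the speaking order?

By board role: Osei, Yilmaz, Ivanova, Farouk and Vance (Lead Independent Director).
Among Osei, Yilmaz, Ivanova, Farouk and Vance, by date first elected to the board (earlier first): Osei (2 Jul 2003) before Yilmaz (5 Dec 2006) before Ivanova (6 Jan 2010) before Farouk and Vance (12 Sep 2015).
Farouk and Vance are each not a committee chair, so the next rule applies.
Farouk and Vance both have equity stake 12 percent, so the next rule applies.
Among Farouk and Vance, by continuous board tenure (higher first): Farouk (9 years) before Vance (5 years).
Order: Osei, Yilmaz, Ivanova, Farouk, Vance.

Ivanova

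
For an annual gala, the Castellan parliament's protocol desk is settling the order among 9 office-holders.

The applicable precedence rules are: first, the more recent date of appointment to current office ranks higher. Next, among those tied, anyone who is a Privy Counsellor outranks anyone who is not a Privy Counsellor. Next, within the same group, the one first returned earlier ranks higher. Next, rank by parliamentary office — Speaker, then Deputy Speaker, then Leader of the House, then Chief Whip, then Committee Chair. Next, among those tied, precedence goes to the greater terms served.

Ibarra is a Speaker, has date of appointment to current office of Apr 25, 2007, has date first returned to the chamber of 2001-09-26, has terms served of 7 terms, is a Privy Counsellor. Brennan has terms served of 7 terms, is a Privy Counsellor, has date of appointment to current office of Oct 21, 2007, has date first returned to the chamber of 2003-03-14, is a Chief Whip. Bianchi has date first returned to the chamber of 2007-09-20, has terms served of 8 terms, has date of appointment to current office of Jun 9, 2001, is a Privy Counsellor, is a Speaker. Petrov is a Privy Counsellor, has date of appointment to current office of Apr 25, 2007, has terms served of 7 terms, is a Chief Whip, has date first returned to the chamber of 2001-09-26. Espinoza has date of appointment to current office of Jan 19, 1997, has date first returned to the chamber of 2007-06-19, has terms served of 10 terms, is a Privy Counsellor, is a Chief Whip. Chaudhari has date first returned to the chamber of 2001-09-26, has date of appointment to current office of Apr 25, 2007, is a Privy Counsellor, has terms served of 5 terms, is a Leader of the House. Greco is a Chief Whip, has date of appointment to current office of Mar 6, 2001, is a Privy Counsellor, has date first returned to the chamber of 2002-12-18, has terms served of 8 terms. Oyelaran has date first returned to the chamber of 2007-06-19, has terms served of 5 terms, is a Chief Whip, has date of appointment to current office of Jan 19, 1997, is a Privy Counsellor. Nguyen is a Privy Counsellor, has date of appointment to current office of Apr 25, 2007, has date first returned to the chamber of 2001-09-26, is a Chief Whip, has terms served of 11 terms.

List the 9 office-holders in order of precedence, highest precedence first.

Brennan, Ibarra, Chaudhari, Nguyen, Petrov, Bianchi, Greco, Espinoza, Oyelaran

By date of appointment to current office (later first): Brennan (Oct 21, 2007); then Ibarra, Chaudhari, Nguyen and Petrov (each Apr 25, 2007); then Bianchi (Jun 9, 2001); then Greco (Mar 6, 2001); then Espinoza and Oyelaran (both Jan 19, 1997).
Ibarra, Chaudhari, Nguyen and Petrov are each a Privy Counsellor, so the next rule applies.
Ibarra, Chaudhari, Nguyen and Petrov all have date first returned to the chamber 2001-09-26, so the next rule applies.
Among Ibarra, Chaudhari, Nguyen and Petrov, by parliamentary office: Ibarra (Speaker) before Chaudhari (Leader of the House) before Nguyen and Petrov (Chief Whip).
Among Nguyen and Petrov, by terms served (higher first): Nguyen (11 terms) before Petrov (7 terms).
Espinoza and Oyelaran are each a Privy Counsellor, so the next rule applies.
Espinoza and Oyelaran both have date first returned to the chamber 2007-06-19, so the next rule applies.
Espinoza and Oyelaran are each Chief Whip, so the next rule applies.
Among Espinoza and Oyelaran, by terms served (higher first): Espinoza (10 terms) before Oyelaran (5 terms).
Full order: Brennan, Ibarra, Chaudhari, Nguyen, Petrov, Bianchi, Greco, Espinoza, Oyelaran.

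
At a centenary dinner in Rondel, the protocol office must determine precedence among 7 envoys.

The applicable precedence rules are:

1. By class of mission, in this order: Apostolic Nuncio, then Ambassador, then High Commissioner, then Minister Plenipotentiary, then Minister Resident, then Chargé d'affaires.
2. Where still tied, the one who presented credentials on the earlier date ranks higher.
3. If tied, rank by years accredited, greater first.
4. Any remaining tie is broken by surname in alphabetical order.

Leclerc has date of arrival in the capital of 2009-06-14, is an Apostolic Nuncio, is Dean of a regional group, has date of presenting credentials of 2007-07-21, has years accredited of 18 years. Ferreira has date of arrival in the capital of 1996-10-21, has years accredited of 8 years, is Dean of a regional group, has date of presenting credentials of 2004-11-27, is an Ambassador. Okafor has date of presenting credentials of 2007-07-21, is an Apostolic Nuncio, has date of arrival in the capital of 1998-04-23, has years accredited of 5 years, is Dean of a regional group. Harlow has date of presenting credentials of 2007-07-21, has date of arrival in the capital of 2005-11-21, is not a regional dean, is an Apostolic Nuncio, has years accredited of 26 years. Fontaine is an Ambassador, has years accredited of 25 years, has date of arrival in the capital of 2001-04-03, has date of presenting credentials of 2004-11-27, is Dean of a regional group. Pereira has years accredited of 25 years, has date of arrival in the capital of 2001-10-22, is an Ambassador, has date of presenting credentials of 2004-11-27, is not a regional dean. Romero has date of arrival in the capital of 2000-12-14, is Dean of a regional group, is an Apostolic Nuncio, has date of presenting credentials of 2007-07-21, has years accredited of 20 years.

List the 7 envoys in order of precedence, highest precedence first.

Harlow, Romero, Leclerc, Okafor, Fontaine, Pereira, Ferreira

By class of mission: Harlow, Romero, Leclerc and Okafor (Apostolic Nuncio); then Fontaine, Pereira and Ferreira (Ambassador).
Harlow, Romero, Leclerc and Okafor all have date of presenting credentials 2007-07-21, so the next rule applies.
Among Harlow, Romero, Leclerc and Okafor, by years accredited (higher first): Harlow (26 years) before Romero (20 years) before Leclerc (18 years) before Okafor (5 years).
Fontaine, Pereira and Ferreira all have date of presenting credentials 2004-11-27, so the next rule applies.
Among Fontaine, Pereira and Ferreira, by years accredited (higher first): Fontaine and Pereira (25 years) before Ferreira (8 years).
Among Fontaine and Pereira, alphabetically by surname: Fontaine before Pereira.
Full order: Harlow, Romero, Leclerc, Okafor, Fontaine, Pereira, Ferreira.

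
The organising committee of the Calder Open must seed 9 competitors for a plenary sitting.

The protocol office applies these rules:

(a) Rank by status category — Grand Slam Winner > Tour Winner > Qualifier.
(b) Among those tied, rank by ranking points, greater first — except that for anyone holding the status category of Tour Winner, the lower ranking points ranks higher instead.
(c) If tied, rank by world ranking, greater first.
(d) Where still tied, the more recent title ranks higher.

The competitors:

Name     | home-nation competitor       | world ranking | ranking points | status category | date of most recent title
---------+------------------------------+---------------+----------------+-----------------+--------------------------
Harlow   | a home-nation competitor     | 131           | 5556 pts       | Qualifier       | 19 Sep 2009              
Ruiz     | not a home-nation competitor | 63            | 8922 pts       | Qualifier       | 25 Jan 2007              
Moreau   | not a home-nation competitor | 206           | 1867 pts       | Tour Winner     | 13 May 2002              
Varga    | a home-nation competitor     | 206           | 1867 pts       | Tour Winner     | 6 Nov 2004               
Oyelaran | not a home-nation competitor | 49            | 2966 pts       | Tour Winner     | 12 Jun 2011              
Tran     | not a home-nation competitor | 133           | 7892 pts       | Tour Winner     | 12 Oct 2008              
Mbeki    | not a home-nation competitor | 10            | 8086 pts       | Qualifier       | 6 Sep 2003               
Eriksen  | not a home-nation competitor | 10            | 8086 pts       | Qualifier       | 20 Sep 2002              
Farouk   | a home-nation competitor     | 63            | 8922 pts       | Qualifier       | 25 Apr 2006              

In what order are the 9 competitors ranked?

By status category: Varga, Moreau, Oyelaran and Tran (Tour Winner); then Ruiz, Farouk, Mbeki, Eriksen and Harlow (Qualifier).
Among Varga, Moreau, Oyelaran and Tran, by ranking points (lower first) (reversed rule for this group): Varga and Moreau (1867 pts) before Oyelaran (2966 pts) before Tran (7892 pts).
Varga and Moreau both have world ranking 206, so the next rule applies.
Among Varga and Moreau, by date of most recent title (later first): Varga (6 Nov 2004) before Moreau (13 May 2002).
Among Ruiz, Farouk, Mbeki, Eriksen and Harlow, by ranking points (higher first): Ruiz and Farouk (8922 pts) before Mbeki and Eriksen (8086 pts) before Harlow (5556 pts).
Ruiz and Farouk both have world ranking 63, so the next rule applies.
Among Ruiz and Farouk, by date of most recent title (later first): Ruiz (25 Jan 2007) before Farouk (25 Apr 2006).
Mbeki and Eriksen both have world ranking 10, so the next rule applies.
Among Mbeki and Eriksen, by date of most recent title (later first): Mbeki (6 Sep 2003) before Eriksen (20 Sep 2002).
Full order: Varga, Moreau, Oyelaran, Tran, Ruiz, Farouk, Mbeki, Eriksen, Harlow.

Varga, Moreau, Oyelaran, Tran, Ruiz, Farouk, Mbeki, Eriksen, Harlow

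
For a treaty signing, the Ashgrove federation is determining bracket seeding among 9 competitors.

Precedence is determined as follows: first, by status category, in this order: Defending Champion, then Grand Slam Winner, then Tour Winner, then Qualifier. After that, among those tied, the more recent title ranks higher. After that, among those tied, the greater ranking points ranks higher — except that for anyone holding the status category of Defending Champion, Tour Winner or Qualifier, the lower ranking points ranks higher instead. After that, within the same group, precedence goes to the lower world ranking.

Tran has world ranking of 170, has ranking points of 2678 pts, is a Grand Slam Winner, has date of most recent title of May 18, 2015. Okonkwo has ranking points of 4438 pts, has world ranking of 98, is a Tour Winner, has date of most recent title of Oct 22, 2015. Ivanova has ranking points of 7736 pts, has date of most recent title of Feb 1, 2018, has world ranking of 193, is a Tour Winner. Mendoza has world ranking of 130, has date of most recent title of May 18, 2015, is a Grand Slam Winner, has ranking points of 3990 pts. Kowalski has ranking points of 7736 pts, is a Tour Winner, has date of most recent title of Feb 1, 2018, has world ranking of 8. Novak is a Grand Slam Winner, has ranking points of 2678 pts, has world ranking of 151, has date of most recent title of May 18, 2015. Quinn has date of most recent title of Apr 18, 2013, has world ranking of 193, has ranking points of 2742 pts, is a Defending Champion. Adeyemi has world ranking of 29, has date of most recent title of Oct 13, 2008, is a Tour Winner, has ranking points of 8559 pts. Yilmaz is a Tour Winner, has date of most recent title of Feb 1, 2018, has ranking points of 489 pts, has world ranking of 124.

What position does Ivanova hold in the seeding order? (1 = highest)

7

By status category: Quinn (Defending Champion); then Mendoza, Novak and Tran (Grand Slam Winner); then Yilmaz, Kowalski, Ivanova, Okonkwo and Adeyemi (Tour Winner).
Mendoza, Novak and Tran all have date of most recent title May 18, 2015, so the next rule applies.
Among Mendoza, Novak and Tran, by ranking points (higher first): Mendoza (3990 pts) before Novak and Tran (2678 pts).
Among Novak and Tran, by world ranking (lower first): Novak (151) before Tran (170).
Among Yilmaz, Kowalski, Ivanova, Okonkwo and Adeyemi, by date of most recent title (later first): Yilmaz, Kowalski and Ivanova (Feb 1, 2018) before Okonkwo (Oct 22, 2015) before Adeyemi (Oct 13, 2008).
Among Yilmaz, Kowalski and Ivanova, by ranking points (lower first) (reversed rule for this group): Yilmaz (489 pts) before Kowalski and Ivanova (7736 pts).
Among Kowalski and Ivanova, by world ranking (lower first): Kowalski (8) before Ivanova (193).
Order: Quinn, Mendoza, Novak, Tran, Yilmaz, Kowalski, Ivanova, Okonkwo, Adeyemi. So position 7.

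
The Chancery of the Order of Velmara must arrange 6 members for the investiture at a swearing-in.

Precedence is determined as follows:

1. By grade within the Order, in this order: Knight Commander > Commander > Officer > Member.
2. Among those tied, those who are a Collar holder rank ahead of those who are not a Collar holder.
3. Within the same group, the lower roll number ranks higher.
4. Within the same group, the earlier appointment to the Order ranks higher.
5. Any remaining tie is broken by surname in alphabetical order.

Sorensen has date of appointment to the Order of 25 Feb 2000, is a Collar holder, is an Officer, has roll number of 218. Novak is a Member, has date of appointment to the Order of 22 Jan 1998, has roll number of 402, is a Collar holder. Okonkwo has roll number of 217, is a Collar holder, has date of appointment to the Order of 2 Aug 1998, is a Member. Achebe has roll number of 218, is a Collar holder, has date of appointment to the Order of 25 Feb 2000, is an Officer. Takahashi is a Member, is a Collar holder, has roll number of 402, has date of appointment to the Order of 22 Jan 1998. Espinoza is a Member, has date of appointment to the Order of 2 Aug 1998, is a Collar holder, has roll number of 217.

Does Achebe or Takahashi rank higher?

Achebe

By grade within the Order: Achebe and Sorensen (Officer); then Espinoza, Okonkwo, Novak and Takahashi (Member).
Achebe and Sorensen are each a Collar holder, so the next rule applies.
Achebe and Sorensen both have roll number 218, so the next rule applies.
Achebe and Sorensen both have date of appointment to the Order 25 Feb 2000, so the next rule applies.
Among Achebe and Sorensen, alphabetically by surname: Achebe before Sorensen.
Espinoza, Okonkwo, Novak and Takahashi are each a Collar holder, so the next rule applies.
Among Espinoza, Okonkwo, Novak and Takahashi, by roll number (lower first): Espinoza and Okonkwo (217) before Novak and Takahashi (402).
Espinoza and Okonkwo both have date of appointment to the Order 2 Aug 1998, so the next rule applies.
Among Espinoza and Okonkwo, alphabetically by surname: Espinoza before Okonkwo.
Novak and Takahashi both have date of appointment to the Order 22 Jan 1998, so the next rule applies.
Among Novak and Takahashi, alphabetically by surname: Novak before Takahashi.
So Achebe takes precedence.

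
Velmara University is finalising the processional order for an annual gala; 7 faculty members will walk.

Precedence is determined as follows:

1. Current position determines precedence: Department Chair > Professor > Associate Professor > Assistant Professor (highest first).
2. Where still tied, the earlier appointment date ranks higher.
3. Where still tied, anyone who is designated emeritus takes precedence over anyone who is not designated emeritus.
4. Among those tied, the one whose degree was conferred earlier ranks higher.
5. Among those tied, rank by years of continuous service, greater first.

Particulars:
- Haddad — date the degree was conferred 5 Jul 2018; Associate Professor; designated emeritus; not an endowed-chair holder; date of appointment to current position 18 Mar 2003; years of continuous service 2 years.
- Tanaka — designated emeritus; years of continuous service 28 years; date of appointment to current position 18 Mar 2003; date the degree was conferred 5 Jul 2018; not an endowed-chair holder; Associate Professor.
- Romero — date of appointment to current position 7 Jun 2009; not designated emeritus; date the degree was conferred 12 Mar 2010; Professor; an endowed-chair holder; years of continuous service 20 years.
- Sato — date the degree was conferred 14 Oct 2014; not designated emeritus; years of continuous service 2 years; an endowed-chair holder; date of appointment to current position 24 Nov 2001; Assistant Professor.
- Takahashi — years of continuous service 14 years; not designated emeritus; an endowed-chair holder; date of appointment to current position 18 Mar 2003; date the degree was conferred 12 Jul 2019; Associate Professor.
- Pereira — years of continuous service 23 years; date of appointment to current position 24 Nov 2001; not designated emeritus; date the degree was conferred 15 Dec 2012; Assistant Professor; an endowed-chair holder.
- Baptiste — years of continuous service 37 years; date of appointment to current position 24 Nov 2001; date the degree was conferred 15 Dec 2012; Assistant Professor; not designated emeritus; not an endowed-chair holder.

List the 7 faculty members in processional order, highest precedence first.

By current position: Romero (Professor); then Tanaka, Haddad and Takahashi (Associate Professor); then Baptiste, Pereira and Sato (Assistant Professor).
Tanaka, Haddad and Takahashi all have date of appointment to current position 18 Mar 2003, so the next rule applies.
Among Tanaka, Haddad and Takahashi, designated emeritus before not designated emeritus: Tanaka and Haddad (designated emeritus) before Takahashi (not designated emeritus).
Tanaka and Haddad both have date the degree was conferred 5 Jul 2018, so the next rule applies.
Among Tanaka and Haddad, by years of continuous service (higher first): Tanaka (28 years) before Haddad (2 years).
Baptiste, Pereira and Sato all have date of appointment to current position 24 Nov 2001, so the next rule applies.
Baptiste, Pereira and Sato are each not designated emeritus, so the next rule applies.
Among Baptiste, Pereira and Sato, by date the degree was conferred (earlier first): Baptiste and Pereira (15 Dec 2012) before Sato (14 Oct 2014).
Among Baptiste and Pereira, by years of continuous service (higher first): Baptiste (37 years) before Pereira (23 years).
Full order: Romero, Tanaka, Haddad, Takahashi, Baptiste, Pereira, Sato.

Romero, Tanaka, Haddad, Takahashi, Baptiste, Pereira, Sato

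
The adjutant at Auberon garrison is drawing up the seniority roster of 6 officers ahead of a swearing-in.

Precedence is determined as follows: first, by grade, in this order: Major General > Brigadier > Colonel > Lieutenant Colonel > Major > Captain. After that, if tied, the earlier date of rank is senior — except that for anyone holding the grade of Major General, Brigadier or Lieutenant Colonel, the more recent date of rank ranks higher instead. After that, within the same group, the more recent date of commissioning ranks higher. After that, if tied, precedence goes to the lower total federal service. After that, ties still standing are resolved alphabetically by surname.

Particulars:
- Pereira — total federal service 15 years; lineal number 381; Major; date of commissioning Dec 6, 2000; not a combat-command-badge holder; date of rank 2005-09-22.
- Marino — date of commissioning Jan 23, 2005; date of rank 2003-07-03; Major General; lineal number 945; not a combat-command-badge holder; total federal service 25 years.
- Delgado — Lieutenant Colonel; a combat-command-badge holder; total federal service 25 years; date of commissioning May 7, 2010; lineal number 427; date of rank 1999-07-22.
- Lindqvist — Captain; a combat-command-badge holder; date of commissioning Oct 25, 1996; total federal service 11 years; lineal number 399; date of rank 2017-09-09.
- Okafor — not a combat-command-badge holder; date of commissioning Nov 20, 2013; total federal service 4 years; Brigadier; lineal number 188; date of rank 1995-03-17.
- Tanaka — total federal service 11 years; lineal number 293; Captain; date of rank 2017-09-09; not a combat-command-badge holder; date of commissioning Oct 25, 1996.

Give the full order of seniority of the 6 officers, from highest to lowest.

By grade: Marino (Major General); then Okafor (Brigadier); then Delgado (Lieutenant Colonel); then Pereira (Major); then Lindqvist and Tanaka (Captain).
Lindqvist and Tanaka both have date of rank 2017-09-09, so the next rule applies.
Lindqvist and Tanaka both have date of commissioning Oct 25, 1996, so the next rule applies.
Lindqvist and Tanaka both have total federal service 11 years, so the next rule applies.
Among Lindqvist and Tanaka, alphabetically by surname: Lindqvist before Tanaka.
Full order: Marino, Okafor, Delgado, Pereira, Lindqvist, Tanaka.

Marino, Okafor, Delgado, Pereira, Lindqvist, Tanaka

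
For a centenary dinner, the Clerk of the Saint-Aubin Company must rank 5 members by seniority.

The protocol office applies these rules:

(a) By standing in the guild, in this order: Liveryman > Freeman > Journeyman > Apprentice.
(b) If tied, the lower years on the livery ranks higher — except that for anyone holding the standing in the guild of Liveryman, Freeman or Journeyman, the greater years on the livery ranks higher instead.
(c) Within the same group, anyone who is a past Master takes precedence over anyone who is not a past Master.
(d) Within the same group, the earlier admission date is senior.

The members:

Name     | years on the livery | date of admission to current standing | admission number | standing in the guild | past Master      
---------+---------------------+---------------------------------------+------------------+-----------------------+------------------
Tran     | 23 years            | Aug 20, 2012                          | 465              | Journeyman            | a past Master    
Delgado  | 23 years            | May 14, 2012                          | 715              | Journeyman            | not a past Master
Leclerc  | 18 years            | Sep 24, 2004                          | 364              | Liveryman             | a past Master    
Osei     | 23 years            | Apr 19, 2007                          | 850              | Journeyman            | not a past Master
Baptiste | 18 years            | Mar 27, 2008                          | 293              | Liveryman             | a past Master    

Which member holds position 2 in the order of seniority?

By standing in the guild: Leclerc and Baptiste (Liveryman); then Tran, Osei and Delgado (Journeyman).
Leclerc and Baptiste both have years on the livery 18 years, so the next rule applies.
Leclerc and Baptiste are each a past Master, so the next rule applies.
Among Leclerc and Baptiste, by date of admission to current standing (earlier first): Leclerc (Sep 24, 2004) before Baptiste (Mar 27, 2008).
Tran, Osei and Delgado all have years on the livery 23 years, so the next rule applies.
Among Tran, Osei and Delgado, a past Master before not a past Master: Tran (a past Master) before Osei and Delgado (not a past Master).
Among Osei and Delgado, by date of admission to current standing (earlier first): Osei (Apr 19, 2007) before Delgado (May 14, 2012).
Order: Leclerc, Baptiste, Tran, Osei, Delgado.

Baptiste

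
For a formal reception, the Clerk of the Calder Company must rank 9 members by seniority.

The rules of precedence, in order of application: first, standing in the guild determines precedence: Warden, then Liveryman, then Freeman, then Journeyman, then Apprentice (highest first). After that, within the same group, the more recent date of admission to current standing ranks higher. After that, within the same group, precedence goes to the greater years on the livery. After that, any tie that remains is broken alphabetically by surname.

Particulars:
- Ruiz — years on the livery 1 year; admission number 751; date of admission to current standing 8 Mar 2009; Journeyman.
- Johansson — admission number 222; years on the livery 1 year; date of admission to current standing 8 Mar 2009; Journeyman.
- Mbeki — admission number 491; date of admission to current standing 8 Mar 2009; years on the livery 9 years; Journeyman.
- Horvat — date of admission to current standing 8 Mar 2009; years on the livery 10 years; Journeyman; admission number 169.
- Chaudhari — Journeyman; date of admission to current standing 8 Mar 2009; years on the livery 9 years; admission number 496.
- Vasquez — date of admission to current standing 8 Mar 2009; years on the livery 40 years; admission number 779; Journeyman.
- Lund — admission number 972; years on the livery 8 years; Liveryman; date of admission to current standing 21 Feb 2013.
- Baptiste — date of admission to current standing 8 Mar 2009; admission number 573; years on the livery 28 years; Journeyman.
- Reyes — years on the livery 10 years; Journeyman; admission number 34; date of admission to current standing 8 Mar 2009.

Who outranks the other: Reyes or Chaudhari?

By standing in the guild: Lund (Liveryman); then Vasquez, Baptiste, Horvat, Reyes, Chaudhari, Mbeki, Johansson and Ruiz (Journeyman).
Vasquez, Baptiste, Horvat, Reyes, Chaudhari, Mbeki, Johansson and Ruiz all have date of admission to current standing 8 Mar 2009, so the next rule applies.
Among Vasquez, Baptiste, Horvat, Reyes, Chaudhari, Mbeki, Johansson and Ruiz, by years on the livery (higher first): Vasquez (40 years) before Baptiste (28 years) before Horvat and Reyes (10 years) before Chaudhari and Mbeki (9 years) before Johansson and Ruiz (1 year).
Among Horvat and Reyes, alphabetically by surname: Horvat before Reyes.
Among Chaudhari and Mbeki, alphabetically by surname: Chaudhari before Mbeki.
Among Johansson and Ruiz, alphabetically by surname: Johansson before Ruiz.
So Reyes takes precedence.

Reyes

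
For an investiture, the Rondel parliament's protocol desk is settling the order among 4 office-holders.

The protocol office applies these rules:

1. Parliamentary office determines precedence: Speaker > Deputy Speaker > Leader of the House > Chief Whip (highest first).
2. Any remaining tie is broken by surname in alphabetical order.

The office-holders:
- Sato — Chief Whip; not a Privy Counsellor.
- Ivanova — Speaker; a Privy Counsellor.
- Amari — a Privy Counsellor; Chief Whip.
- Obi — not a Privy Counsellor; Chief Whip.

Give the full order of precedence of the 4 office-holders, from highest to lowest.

By parliamentary office: Ivanova (Speaker); then Amari, Obi and Sato (Chief Whip).
Among Amari, Obi and Sato, alphabetically by surname: Amari before Obi before Sato.
Full order: Ivanova, Amari, Obi, Sato.

Ivanova, Amari, Obi, Sato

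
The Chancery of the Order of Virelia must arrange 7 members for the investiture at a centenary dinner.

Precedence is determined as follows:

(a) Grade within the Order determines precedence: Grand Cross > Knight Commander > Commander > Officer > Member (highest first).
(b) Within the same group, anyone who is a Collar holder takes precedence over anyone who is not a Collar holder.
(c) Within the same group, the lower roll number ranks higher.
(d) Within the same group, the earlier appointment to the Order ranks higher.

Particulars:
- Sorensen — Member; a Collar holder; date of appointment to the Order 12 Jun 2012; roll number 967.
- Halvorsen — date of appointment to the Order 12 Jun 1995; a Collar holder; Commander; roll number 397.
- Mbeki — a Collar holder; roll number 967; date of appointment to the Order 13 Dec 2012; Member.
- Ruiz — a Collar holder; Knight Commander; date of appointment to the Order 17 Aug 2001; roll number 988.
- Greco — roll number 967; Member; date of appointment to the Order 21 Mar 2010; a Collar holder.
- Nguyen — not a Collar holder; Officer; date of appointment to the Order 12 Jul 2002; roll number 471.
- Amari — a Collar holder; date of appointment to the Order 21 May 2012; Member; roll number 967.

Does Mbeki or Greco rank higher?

Greco

By grade within the Order: Ruiz (Knight Commander); then Halvorsen (Commander); then Nguyen (Officer); then Greco, Amari, Sorensen and Mbeki (Member).
Greco, Amari, Sorensen and Mbeki are each a Collar holder, so the next rule applies.
Greco, Amari, Sorensen and Mbeki all have roll number 967, so the next rule applies.
Among Greco, Amari, Sorensen and Mbeki, by date of appointment to the Order (earlier first): Greco (21 Mar 2010) before Amari (21 May 2012) before Sorensen (12 Jun 2012) before Mbeki (13 Dec 2012).
So Greco takes precedence.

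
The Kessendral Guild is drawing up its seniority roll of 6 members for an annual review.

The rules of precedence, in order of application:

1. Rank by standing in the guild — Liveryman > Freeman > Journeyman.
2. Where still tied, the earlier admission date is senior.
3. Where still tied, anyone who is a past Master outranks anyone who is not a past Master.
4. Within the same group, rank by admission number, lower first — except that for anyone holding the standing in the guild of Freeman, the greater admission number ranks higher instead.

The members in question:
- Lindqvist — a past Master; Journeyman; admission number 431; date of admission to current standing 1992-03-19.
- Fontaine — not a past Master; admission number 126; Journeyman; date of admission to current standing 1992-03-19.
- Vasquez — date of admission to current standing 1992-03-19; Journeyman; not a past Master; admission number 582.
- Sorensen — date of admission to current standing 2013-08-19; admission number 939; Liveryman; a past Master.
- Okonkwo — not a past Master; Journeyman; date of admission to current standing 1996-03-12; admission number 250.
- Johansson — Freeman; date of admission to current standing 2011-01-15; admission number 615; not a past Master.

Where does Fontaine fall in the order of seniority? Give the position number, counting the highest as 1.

4

By standing in the guild: Sorensen (Liveryman); then Johansson (Freeman); then Lindqvist, Fontaine, Vasquez and Okonkwo (Journeyman).
Among Lindqvist, Fontaine, Vasquez and Okonkwo, by date of admission to current standing (earlier first): Lindqvist, Fontaine and Vasquez (1992-03-19) before Okonkwo (1996-03-12).
Among Lindqvist, Fontaine and Vasquez, a past Master before not a past Master: Lindqvist (a past Master) before Fontaine and Vasquez (not a past Master).
Among Fontaine and Vasquez, by admission number (lower first): Fontaine (126) before Vasquez (582).
Order: Sorensen, Johansson, Lindqvist, Fontaine, Vasquez, Okonkwo. So position 4.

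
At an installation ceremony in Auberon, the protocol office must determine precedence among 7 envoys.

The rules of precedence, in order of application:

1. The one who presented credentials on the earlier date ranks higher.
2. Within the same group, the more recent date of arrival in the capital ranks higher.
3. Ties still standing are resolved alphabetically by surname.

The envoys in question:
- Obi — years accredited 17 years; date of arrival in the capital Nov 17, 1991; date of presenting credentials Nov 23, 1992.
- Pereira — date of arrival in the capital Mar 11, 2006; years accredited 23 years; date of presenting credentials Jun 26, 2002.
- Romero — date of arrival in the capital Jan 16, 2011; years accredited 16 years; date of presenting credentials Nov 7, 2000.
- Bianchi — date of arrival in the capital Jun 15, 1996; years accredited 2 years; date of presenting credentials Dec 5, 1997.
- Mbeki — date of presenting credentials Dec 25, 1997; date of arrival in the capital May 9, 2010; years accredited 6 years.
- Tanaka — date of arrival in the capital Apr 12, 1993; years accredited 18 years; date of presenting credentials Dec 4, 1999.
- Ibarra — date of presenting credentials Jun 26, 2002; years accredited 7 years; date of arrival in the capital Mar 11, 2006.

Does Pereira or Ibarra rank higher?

Ibarra

By date of presenting credentials (earlier first): Obi (Nov 23, 1992); then Bianchi (Dec 5, 1997); then Mbeki (Dec 25, 1997); then Tanaka (Dec 4, 1999); then Romero (Nov 7, 2000); then Ibarra and Pereira (both Jun 26, 2002).
Ibarra and Pereira both have date of arrival in the capital Mar 11, 2006, so the next rule applies.
Among Ibarra and Pereira, alphabetically by surname: Ibarra before Pereira.
So Ibarra takes precedence.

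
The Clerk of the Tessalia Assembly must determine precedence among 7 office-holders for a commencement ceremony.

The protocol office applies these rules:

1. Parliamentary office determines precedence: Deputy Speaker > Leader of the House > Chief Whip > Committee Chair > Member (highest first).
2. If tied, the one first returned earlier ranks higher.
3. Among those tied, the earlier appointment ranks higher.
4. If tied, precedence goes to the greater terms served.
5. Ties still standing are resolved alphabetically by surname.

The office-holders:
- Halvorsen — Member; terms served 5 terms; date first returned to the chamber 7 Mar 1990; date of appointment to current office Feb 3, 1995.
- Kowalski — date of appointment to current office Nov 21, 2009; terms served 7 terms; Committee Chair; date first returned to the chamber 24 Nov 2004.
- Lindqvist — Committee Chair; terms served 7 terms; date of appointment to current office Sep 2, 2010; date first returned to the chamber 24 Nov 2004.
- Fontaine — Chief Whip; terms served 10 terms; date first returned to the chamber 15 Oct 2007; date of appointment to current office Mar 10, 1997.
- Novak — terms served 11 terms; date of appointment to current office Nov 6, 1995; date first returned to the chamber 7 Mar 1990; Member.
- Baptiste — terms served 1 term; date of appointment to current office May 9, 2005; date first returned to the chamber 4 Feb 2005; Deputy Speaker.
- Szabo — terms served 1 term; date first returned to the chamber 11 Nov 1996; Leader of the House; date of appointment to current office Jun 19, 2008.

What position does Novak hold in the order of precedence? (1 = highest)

By parliamentary office: Baptiste (Deputy Speaker); then Szabo (Leader of the House); then Fontaine (Chief Whip); then Kowalski and Lindqvist (Committee Chair); then Halvorsen and Novak (Member).
Kowalski and Lindqvist both have date first returned to the chamber 24 Nov 2004, so the next rule applies.
Among Kowalski and Lindqvist, by date of appointment to current office (earlier first): Kowalski (Nov 21, 2009) before Lindqvist (Sep 2, 2010).
Halvorsen and Novak both have date first returned to the chamber 7 Mar 1990, so the next rule applies.
Among Halvorsen and Novak, by date of appointment to current office (earlier first): Halvorsen (Feb 3, 1995) before Novak (Nov 6, 1995).
Order: Baptiste, Szabo, Fontaine, Kowalski, Lindqvist, Halvorsen, Novak. So position 7.

7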